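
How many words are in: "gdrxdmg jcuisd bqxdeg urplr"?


Input string: 'gdrxdmg jcuisd bqxdeg urplr'
Operation: split by spaces
Words found: 'gdrxdmg', 'jcuisd', 'bqxdeg', 'urplr'
Word count: 4


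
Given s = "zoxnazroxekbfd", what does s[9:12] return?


Input string: 'zoxnazroxekbfd'
Operation: slice [9:12]
Extract characters: s[9]='e', s[10]='k', s[11]='b'
Result: ekb


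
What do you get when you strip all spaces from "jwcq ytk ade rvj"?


Input string: 'jwcq ytk ade rvj'
Operation: remove all spaces
Words: 'jwcq', 'ytk', 'ade', 'rvj'
Join without spaces: jwcqytkadervj


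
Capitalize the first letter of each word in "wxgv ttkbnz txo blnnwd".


Input string: 'wxgv ttkbnz txo blnnwd'
Operation: capitalize first letter of each word
Word transformations: 'wxgv'->'Wxgv', 'ttkbnz'->'Ttkbnz', 'txo'->'Txo', 'blnnwd'->'Blnnwd'
Result: Wxgv Ttkbnz Txo Blnnwd


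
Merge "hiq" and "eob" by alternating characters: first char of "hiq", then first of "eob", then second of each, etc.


String 1: 'hiq'
String 2: 'eob'
Operation: alternate characters
Pairs: 'h'+'e', 'i'+'o', 'q'+'b'
Result: heioqb


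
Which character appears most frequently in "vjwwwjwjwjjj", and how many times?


Input: 'vjwwwjwjwjjj'
Operation: tally each character
Counts: 'j':6, 'v':1, 'w':5
Maximum: 'j' appears 6 times


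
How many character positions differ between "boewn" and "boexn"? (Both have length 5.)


String 1: 'boewn'
String 2: 'boexn'
Compare each position: pos 0: 'b'=='b', pos 1: 'o'=='o', pos 2: 'e'=='e', pos 3: 'w'!='x', pos 4: 'n'=='n'
Differing positions: 1
Hamming distance: 1


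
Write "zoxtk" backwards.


Input string: 'zoxtk'
Operation: reverse character order
Original order: 'z' -> 'o' -> 'x' -> 't' -> 'k'
Reversed order: 'k' -> 't' -> 'x' -> 'o' -> 'z'
Result: ktxoz


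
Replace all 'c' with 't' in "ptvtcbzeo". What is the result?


Input string: 'ptvtcbzeo'
Operation: replace 'c' with 't'
Positions of 'c': 4
After replacement: ptvttbzeo


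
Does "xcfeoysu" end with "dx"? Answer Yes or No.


Input string: 'xcfeoysu'
Suffix to check: 'dx'
Last 2 characters of input: 'su'
Match: False
Result: No


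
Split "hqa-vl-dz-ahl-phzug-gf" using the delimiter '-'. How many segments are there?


Input string: 'hqa-vl-dz-ahl-phzug-gf'
Delimiter: '-'
Split result: 'hqa', 'vl', 'dz', 'ahl', 'phzug', 'gf'
Number of parts: 6


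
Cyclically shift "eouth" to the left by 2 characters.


Input: 'eouth', shift = 2
Operation: split at index 2 and swap parts
Front part s[0:2] = 'eo'
Back part s[2:] = 'uth'
Rotated = back + front = 'uth' + 'eo'
Result: utheo


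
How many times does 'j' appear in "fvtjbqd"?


Input string: 'fvtjbqd'
Target character: 'j'
Scan each position: s[3]='j'
Matches found at indices: 3
Total: 1


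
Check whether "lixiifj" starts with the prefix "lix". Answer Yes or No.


Input string: 'lixiifj'
Prefix to check: 'lix'
First 3 characters of input: 'lix'
Match: True
Result: Yes


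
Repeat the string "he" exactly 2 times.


Input string: 'he'
Operation: repeat 2 times
Concatenation: 'he' + 'he'
Result: hehe


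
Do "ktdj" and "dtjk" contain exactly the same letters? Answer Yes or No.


String 1: 'ktdj' -> sorted: 'djkt'
String 2: 'dtjk' -> sorted: 'djkt'
Compare sorted forms: 'djkt' == 'djkt'
Anagram: Yes


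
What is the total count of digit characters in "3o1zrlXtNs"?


Input string: '3o1zrlXtNs'
Operation: count digit characters (0-9)
Scan: '3'(digit), 'o', '1'(digit), 'z', 'r', 'l', 'X', 't', 'N', 's'
Digits found: 2
Result: 2


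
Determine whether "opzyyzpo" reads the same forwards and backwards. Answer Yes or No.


Input string: 'opzyyzpo'
Reversed: 'opzyyzpo'
Compare pairs: s[0]='o' vs s[7]='o' (match), s[1]='p' vs s[6]='p' (match), s[2]='z' vs s[5]='z' (match), s[3]='y' vs s[4]='y' (match)
Palindrome: Yes


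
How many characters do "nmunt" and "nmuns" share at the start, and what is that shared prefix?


String 1: 'nmunt'
String 2: 'nmuns'
Compare position by position:
pos 0: 'n' vs 'n' match
pos 1: 'm' vs 'm' match
pos 2: 'u' vs 'u' match
pos 3: 'n' vs 'n' match
pos 4: 't' vs 's' differ -> stop
Longest common prefix: "nmun" (length 4)


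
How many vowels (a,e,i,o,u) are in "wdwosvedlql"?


Input string: 'wdwosvedlql'
Operation: count vowels (a, e, i, o, u)
Scan: s[0]='w', s[1]='d', s[2]='w', s[3]='o' (vowel), s[4]='s', s[5]='v', s[6]='e' (vowel), s[7]='d', s[8]='l', s[9]='q', s[10]='l'
Vowels found: 2
Result: 2


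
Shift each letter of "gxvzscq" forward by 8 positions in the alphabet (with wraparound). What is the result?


Input: 'gxvzscq', shift = 8
Operation: for each letter, (position + 8) mod 26
Mapping: 'g'(6+8=14)->'o', 'x'(23+8=31, 31 mod 26=5)->'f', 'v'(21+8=29, 29 mod 26=3)->'d', 'z'(25+8=33, 33 mod 26=7)->'h', 's'(18+8=26, 26 mod 26=0)->'a', 'c'(2+8=10)->'k', 'q'(16+8=24)->'y'
Result: ofdhaky


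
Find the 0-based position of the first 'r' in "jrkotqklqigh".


Input string: 'jrkotqklqigh'
Target: 'r'
Scanning left to right: s[0]='j', s[1]='r'
First match at index: 1


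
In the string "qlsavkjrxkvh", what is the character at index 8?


Input string: 'qlsavkjrxkvh'
Operation: get character at index 8
Index mapping: s[0]='q', s[1]='l', s[2]='s', s[3]='a', s[4]='v', s[5]='k', s[6]='j', s[7]='r', s[8]='x'
Result: 'x'


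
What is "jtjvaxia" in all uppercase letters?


Input string: 'jtjvaxia'
Operation: convert each letter to uppercase
Mapping: 'j'->'J', 't'->'T', 'j'->'J', 'v'->'V', 'a'->'A', 'x'->'X', 'i'->'I', 'a'->'A'
Result: JTJVAXIA


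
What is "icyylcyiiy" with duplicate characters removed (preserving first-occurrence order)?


Input: 'icyylcyiiy'
Operation: keep first occurrence of each character
Scan: s[0]='i' new -> keep; s[1]='c' new -> keep; s[2]='y' new -> keep; s[3]='y' seen -> skip; s[4]='l' new -> keep; s[5]='c' seen -> skip; s[6]='y' seen -> skip; s[7]='i' seen -> skip; s[8]='i' seen -> skip; s[9]='y' seen -> skip
Result: icyl


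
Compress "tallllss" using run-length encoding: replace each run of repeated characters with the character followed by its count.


Input: 'tallllss'
Operation: identify consecutive runs
Runs: 't' -> t1, 'a' -> a1, 'llll' -> l4, 'ss' -> s2
Encoded: t1a1l4s2


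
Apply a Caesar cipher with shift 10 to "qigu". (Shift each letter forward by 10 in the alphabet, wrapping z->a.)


Input: 'qigu', shift = 10
Operation: for each letter, (position + 10) mod 26
Mapping: 'q'(16+10=26, 26 mod 26=0)->'a', 'i'(8+10=18)->'s', 'g'(6+10=16)->'q', 'u'(20+10=30, 30 mod 26=4)->'e'
Result: asqe


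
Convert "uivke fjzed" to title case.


Input string: 'uivke fjzed'
Operation: capitalize first letter of each word
Word transformations: 'uivke'->'Uivke', 'fjzed'->'Fjzed'
Result: Uivke Fjzed


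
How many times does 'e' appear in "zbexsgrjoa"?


Input string: 'zbexsgrjoa'
Target character: 'e'
Scan each position: s[2]='e'
Matches found at indices: 2
Total: 1


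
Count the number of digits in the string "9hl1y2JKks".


Input string: '9hl1y2JKks'
Operation: count digit characters (0-9)
Scan: '9'(digit), 'h', 'l', '1'(digit), 'y', '2'(digit), 'J', 'K', 'k', 's'
Digits found: 3
Result: 3


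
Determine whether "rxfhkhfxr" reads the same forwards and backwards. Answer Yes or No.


Input string: 'rxfhkhfxr'
Reversed: 'rxfhkhfxr'
Compare pairs: s[0]='r' vs s[8]='r' (match), s[1]='x' vs s[7]='x' (match), s[2]='f' vs s[6]='f' (match), s[3]='h' vs s[5]='h' (match)
Palindrome: Yes


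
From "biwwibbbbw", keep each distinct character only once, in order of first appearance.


Input: 'biwwibbbbw'
Operation: keep first occurrence of each character
Scan: s[0]='b' new -> keep; s[1]='i' new -> keep; s[2]='w' new -> keep; s[3]='w' seen -> skip; s[4]='i' seen -> skip; s[5]='b' seen -> skip; s[6]='b' seen -> skip; s[7]='b' seen -> skip; s[8]='b' seen -> skip; s[9]='w' seen -> skip
Result: biw


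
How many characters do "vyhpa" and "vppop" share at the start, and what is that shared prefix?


String 1: 'vyhpa'
String 2: 'vppop'
Compare position by position:
pos 0: 'v' vs 'v' match
pos 1: 'y' vs 'p' differ -> stop
Longest common prefix: "v" (length 1)


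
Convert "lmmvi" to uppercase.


Input string: 'lmmvi'
Operation: convert each letter to uppercase
Mapping: 'l'->'L', 'm'->'M', 'm'->'M', 'v'->'V', 'i'->'I'
Result: LMMVI


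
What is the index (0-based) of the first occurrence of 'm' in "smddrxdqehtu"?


Input string: 'smddrxdqehtu'
Target: 'm'
Scanning left to right: s[0]='s', s[1]='m'
First match at index: 1


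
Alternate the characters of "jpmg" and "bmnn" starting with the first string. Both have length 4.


String 1: 'jpmg'
String 2: 'bmnn'
Operation: alternate characters
Pairs: 'j'+'b', 'p'+'m', 'm'+'n', 'g'+'n'
Result: jbpmmngn


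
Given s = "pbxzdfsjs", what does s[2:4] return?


Input string: 'pbxzdfsjs'
Operation: slice [2:4]
Extract characters: s[2]='x', s[3]='z'
Result: xz


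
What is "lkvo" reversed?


Input string: 'lkvo'
Operation: reverse character order
Original order: 'l' -> 'k' -> 'v' -> 'o'
Reversed order: 'o' -> 'v' -> 'k' -> 'l'
Result: ovkl


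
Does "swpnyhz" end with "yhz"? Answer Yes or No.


Input string: 'swpnyhz'
Suffix to check: 'yhz'
Last 3 characters of input: 'yhz'
Match: True
Result: Yes


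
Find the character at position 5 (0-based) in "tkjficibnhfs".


Input string: 'tkjficibnhfs'
Operation: get character at index 5
Index mapping: s[0]='t', s[1]='k', s[2]='j', s[3]='f', s[4]='i', s[5]='c'
Result: 'c'


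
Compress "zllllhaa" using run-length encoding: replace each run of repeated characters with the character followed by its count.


Input: 'zllllhaa'
Operation: identify consecutive runs
Runs: 'z' -> z1, 'llll' -> l4, 'h' -> h1, 'aa' -> a2
Encoded: z1l4h1a2


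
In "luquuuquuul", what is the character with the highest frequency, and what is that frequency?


Input: 'luquuuquuul'
Operation: tally each character
Counts: 'l':2, 'q':2, 'u':7
Maximum: 'u' appears 7 times


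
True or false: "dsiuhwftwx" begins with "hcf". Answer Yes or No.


Input string: 'dsiuhwftwx'
Prefix to check: 'hcf'
First 3 characters of input: 'dsi'
Match: False
Result: No


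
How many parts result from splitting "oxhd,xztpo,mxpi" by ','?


Input string: 'oxhd,xztpo,mxpi'
Delimiter: ','
Split result: 'oxhd', 'xztpo', 'mxpi'
Number of parts: 3


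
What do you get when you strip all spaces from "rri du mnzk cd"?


Input string: 'rri du mnzk cd'
Operation: remove all spaces
Words: 'rri', 'du', 'mnzk', 'cd'
Join without spaces: rridumnzkcd


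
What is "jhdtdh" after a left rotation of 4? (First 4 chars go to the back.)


Input: 'jhdtdh', shift = 4
Operation: split at index 4 and swap parts
Front part s[0:4] = 'jhdt'
Back part s[4:] = 'dh'
Rotated = back + front = 'dh' + 'jhdt'
Result: dhjhdt


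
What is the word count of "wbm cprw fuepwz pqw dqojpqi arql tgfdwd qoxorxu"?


Input string: 'wbm cprw fuepwz pqw dqojpqi arql tgfdwd qoxorxu'
Operation: split by spaces
Words found: 'wbm', 'cprw', 'fuepwz', 'pqw', 'dqojpqi', 'arql', 'tgfdwd', 'qoxorxu'
Word count: 8


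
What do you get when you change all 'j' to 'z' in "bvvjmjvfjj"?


Input string: 'bvvjmjvfjj'
Operation: replace 'j' with 'z'
Positions of 'j': 3, 5, 8, 9
After replacement: bvvzmzvfzz


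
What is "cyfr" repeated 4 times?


Input string: 'cyfr'
Operation: repeat 4 times
Concatenation: 'cyfr' + 'cyfr' + 'cyfr' + 'cyfr'
Result: cyfrcyfrcyfrcyfr


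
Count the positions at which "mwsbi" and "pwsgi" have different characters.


String 1: 'mwsbi'
String 2: 'pwsgi'
Compare each position: pos 0: 'm'!='p', pos 1: 'w'=='w', pos 2: 's'=='s', pos 3: 'b'!='g', pos 4: 'i'=='i'
Differing positions: 2
Hamming distance: 2


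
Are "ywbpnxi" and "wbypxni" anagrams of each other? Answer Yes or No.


String 1: 'ywbpnxi' -> sorted: 'binpwxy'
String 2: 'wbypxni' -> sorted: 'binpwxy'
Compare sorted forms: 'binpwxy' == 'binpwxy'
Anagram: Yes


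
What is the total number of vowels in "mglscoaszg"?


Input string: 'mglscoaszg'
Operation: count vowels (a, e, i, o, u)
Scan: s[0]='m', s[1]='g', s[2]='l', s[3]='s', s[4]='c', s[5]='o' (vowel), s[6]='a' (vowel), s[7]='s', s[8]='z', s[9]='g'
Vowels found: 2
Result: 2


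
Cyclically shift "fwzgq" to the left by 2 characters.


Input: 'fwzgq', shift = 2
Operation: split at index 2 and swap parts
Front part s[0:2] = 'fw'
Back part s[2:] = 'zgq'
Rotated = back + front = 'zgq' + 'fw'
Result: zgqfw


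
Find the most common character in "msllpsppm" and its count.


Input: 'msllpsppm'
Operation: tally each character
Counts: 'l':2, 'm':2, 'p':3, 's':2
Maximum: 'p' appears 3 times


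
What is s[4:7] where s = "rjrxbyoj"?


Input string: 'rjrxbyoj'
Operation: slice [4:7]
Extract characters: s[4]='b', s[5]='y', s[6]='o'
Result: byo


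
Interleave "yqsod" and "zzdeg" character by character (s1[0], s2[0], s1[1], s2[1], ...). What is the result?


String 1: 'yqsod'
String 2: 'zzdeg'
Operation: alternate characters
Pairs: 'y'+'z', 'q'+'z', 's'+'d', 'o'+'e', 'd'+'g'
Result: yzqzsdoedg


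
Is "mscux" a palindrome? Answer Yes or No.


Input string: 'mscux'
Reversed: 'xucsm'
Compare pairs: s[0]='m' vs s[4]='x' (mismatch), s[1]='s' vs s[3]='u' (mismatch)
Palindrome: No


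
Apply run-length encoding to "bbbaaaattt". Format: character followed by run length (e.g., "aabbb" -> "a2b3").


Input: 'bbbaaaattt'
Operation: identify consecutive runs
Runs: 'bbb' -> b3, 'aaaa' -> a4, 'ttt' -> t3
Encoded: b3a4t3


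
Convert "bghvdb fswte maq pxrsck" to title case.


Input string: 'bghvdb fswte maq pxrsck'
Operation: capitalize first letter of each word
Word transformations: 'bghvdb'->'Bghvdb', 'fswte'->'Fswte', 'maq'->'Maq', 'pxrsck'->'Pxrsck'
Result: Bghvdb Fswte Maq Pxrsck


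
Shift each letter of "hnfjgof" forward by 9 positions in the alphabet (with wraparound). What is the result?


Input: 'hnfjgof', shift = 9
Operation: for each letter, (position + 9) mod 26
Mapping: 'h'(7+9=16)->'q', 'n'(13+9=22)->'w', 'f'(5+9=14)->'o', 'j'(9+9=18)->'s', 'g'(6+9=15)->'p', 'o'(14+9=23)->'x', 'f'(5+9=14)->'o'
Result: qwospxo


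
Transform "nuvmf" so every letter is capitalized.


Input string: 'nuvmf'
Operation: convert each letter to uppercase
Mapping: 'n'->'N', 'u'->'U', 'v'->'V', 'm'->'M', 'f'->'F'
Result: NUVMF


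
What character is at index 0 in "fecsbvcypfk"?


Input string: 'fecsbvcypfk'
Operation: get character at index 0
Index mapping: s[0]='f'
Result: 'f'


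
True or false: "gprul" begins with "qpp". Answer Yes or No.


Input string: 'gprul'
Prefix to check: 'qpp'
First 3 characters of input: 'gpr'
Match: False
Result: No


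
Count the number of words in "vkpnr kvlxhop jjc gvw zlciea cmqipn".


Input string: 'vkpnr kvlxhop jjc gvw zlciea cmqipn'
Operation: split by spaces
Words found: 'vkpnr', 'kvlxhop', 'jjc', 'gvw', 'zlciea', 'cmqipn'
Word count: 6


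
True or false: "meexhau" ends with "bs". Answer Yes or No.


Input string: 'meexhau'
Suffix to check: 'bs'
Last 2 characters of input: 'au'
Match: False
Result: No


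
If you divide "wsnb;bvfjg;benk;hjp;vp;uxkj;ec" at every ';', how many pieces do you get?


Input string: 'wsnb;bvfjg;benk;hjp;vp;uxkj;ec'
Delimiter: ';'
Split result: 'wsnb', 'bvfjg', 'benk', 'hjp', 'vp', 'uxkj', 'ec'
Number of parts: 7


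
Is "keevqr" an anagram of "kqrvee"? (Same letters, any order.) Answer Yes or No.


String 1: 'kqrvee' -> sorted: 'eekqrv'
String 2: 'keevqr' -> sorted: 'eekqrv'
Compare sorted forms: 'eekqrv' == 'eekqrv'
Anagram: Yes


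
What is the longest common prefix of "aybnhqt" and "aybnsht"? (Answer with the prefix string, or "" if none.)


String 1: 'aybnhqt'
String 2: 'aybnsht'
Compare position by position:
pos 0: 'a' vs 'a' match
pos 1: 'y' vs 'y' match
pos 2: 'b' vs 'b' match
pos 3: 'n' vs 'n' match
pos 4: 'h' vs 's' differ -> stop
Longest common prefix: "aybn" (length 4)


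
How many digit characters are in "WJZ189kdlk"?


Input string: 'WJZ189kdlk'
Operation: count digit characters (0-9)
Scan: 'W', 'J', 'Z', '1'(digit), '8'(digit), '9'(digit), 'k', 'd', 'l', 'k'
Digits found: 3
Result: 3


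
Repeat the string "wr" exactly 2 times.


Input string: 'wr'
Operation: repeat 2 times
Concatenation: 'wr' + 'wr'
Result: wrwr


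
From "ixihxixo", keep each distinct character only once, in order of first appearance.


Input: 'ixihxixo'
Operation: keep first occurrence of each character
Scan: s[0]='i' new -> keep; s[1]='x' new -> keep; s[2]='i' seen -> skip; s[3]='h' new -> keep; s[4]='x' seen -> skip; s[5]='i' seen -> skip; s[6]='x' seen -> skip; s[7]='o' new -> keep
Result: ixho


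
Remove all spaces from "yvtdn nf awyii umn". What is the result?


Input string: 'yvtdn nf awyii umn'
Operation: remove all spaces
Words: 'yvtdn', 'nf', 'awyii', 'umn'
Join without spaces: yvtdnnfawyiiumn


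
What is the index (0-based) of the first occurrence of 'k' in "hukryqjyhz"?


Input string: 'hukryqjyhz'
Target: 'k'
Scanning left to right: s[0]='h', s[1]='u', s[2]='k'
First match at index: 2


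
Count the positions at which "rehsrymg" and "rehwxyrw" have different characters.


String 1: 'rehsrymg'
String 2: 'rehwxyrw'
Compare each position: pos 0: 'r'=='r', pos 1: 'e'=='e', pos 2: 'h'=='h', pos 3: 's'!='w', pos 4: 'r'!='x', pos 5: 'y'=='y', pos 6: 'm'!='r', pos 7: 'g'!='w'
Differing positions: 4
Hamming distance: 4


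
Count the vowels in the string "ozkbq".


Input string: 'ozkbq'
Operation: count vowels (a, e, i, o, u)
Scan: s[0]='o' (vowel), s[1]='z', s[2]='k', s[3]='b', s[4]='q'
Vowels found: 1
Result: 1


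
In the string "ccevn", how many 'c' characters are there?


Input string: 'ccevn'
Target character: 'c'
Scan each position: s[0]='c', s[1]='c'
Matches found at indices: 0, 1
Total: 2


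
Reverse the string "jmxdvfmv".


Input string: 'jmxdvfmv'
Operation: reverse character order
Original order: 'j' -> 'm' -> 'x' -> 'd' -> 'v' -> 'f' -> 'm' -> 'v'
Reversed order: 'v' -> 'm' -> 'f' -> 'v' -> 'd' -> 'x' -> 'm' -> 'j'
Result: vmfvdxmj


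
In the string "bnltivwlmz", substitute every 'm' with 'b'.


Input string: 'bnltivwlmz'
Operation: replace 'm' with 'b'
Positions of 'm': 8
After replacement: bnltivwlbz


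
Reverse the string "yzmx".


Input string: 'yzmx'
Operation: reverse character order
Original order: 'y' -> 'z' -> 'm' -> 'x'
Reversed order: 'x' -> 'm' -> 'z' -> 'y'
Result: xmzy


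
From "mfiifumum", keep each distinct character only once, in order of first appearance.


Input: 'mfiifumum'
Operation: keep first occurrence of each character
Scan: s[0]='m' new -> keep; s[1]='f' new -> keep; s[2]='i' new -> keep; s[3]='i' seen -> skip; s[4]='f' seen -> skip; s[5]='u' new -> keep; s[6]='m' seen -> skip; s[7]='u' seen -> skip; s[8]='m' seen -> skip
Result: mfiu


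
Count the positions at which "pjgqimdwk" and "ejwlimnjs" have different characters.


String 1: 'pjgqimdwk'
String 2: 'ejwlimnjs'
Compare each position: pos 0: 'p'!='e', pos 1: 'j'=='j', pos 2: 'g'!='w', pos 3: 'q'!='l', pos 4: 'i'=='i', pos 5: 'm'=='m', pos 6: 'd'!='n', pos 7: 'w'!='j', pos 8: 'k'!='s'
Differing positions: 6
Hamming distance: 6


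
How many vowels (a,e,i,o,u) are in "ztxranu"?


Input string: 'ztxranu'
Operation: count vowels (a, e, i, o, u)
Scan: s[0]='z', s[1]='t', s[2]='x', s[3]='r', s[4]='a' (vowel), s[5]='n', s[6]='u' (vowel)
Vowels found: 2
Result: 2


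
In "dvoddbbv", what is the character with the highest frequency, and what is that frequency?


Input: 'dvoddbbv'
Operation: tally each character
Counts: 'b':2, 'd':3, 'o':1, 'v':2
Maximum: 'd' appears 3 times


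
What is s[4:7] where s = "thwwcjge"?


Input string: 'thwwcjge'
Operation: slice [4:7]
Extract characters: s[4]='c', s[5]='j', s[6]='g'
Result: cjg


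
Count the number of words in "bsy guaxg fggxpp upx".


Input string: 'bsy guaxg fggxpp upx'
Operation: split by spaces
Words found: 'bsy', 'guaxg', 'fggxpp', 'upx'
Word count: 4


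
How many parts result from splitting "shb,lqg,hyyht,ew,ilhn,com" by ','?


Input string: 'shb,lqg,hyyht,ew,ilhn,com'
Delimiter: ','
Split result: 'shb', 'lqg', 'hyyht', 'ew', 'ilhn', 'com'
Number of parts: 6


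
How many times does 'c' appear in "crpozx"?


Input string: 'crpozx'
Target character: 'c'
Scan each position: s[0]='c'
Matches found at indices: 0
Total: 1


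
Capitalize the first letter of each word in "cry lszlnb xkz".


Input string: 'cry lszlnb xkz'
Operation: capitalize first letter of each word
Word transformations: 'cry'->'Cry', 'lszlnb'->'Lszlnb', 'xkz'->'Xkz'
Result: Cry Lszlnb Xkz


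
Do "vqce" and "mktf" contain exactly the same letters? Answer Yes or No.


String 1: 'vqce' -> sorted: 'ceqv'
String 2: 'mktf' -> sorted: 'fkmt'
Compare sorted forms: 'ceqv' != 'fkmt'
Anagram: No


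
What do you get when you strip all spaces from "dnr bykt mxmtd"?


Input string: 'dnr bykt mxmtd'
Operation: remove all spaces
Words: 'dnr', 'bykt', 'mxmtd'
Join without spaces: dnrbyktmxmtd


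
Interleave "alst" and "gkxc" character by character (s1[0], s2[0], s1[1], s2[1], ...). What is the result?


String 1: 'alst'
String 2: 'gkxc'
Operation: alternate characters
Pairs: 'a'+'g', 'l'+'k', 's'+'x', 't'+'c'
Result: aglksxtc


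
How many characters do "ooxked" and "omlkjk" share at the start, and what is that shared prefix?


String 1: 'ooxked'
String 2: 'omlkjk'
Compare position by position:
pos 0: 'o' vs 'o' match
pos 1: 'o' vs 'm' differ -> stop
Longest common prefix: "o" (length 1)


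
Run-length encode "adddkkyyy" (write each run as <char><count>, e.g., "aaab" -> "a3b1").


Input: 'adddkkyyy'
Operation: identify consecutive runs
Runs: 'a' -> a1, 'ddd' -> d3, 'kk' -> k2, 'yyy' -> y3
Encoded: a1d3k2y3


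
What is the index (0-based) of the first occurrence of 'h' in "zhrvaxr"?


Input string: 'zhrvaxr'
Target: 'h'
Scanning left to right: s[0]='z', s[1]='h'
First match at index: 1


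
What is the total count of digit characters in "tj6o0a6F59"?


Input string: 'tj6o0a6F59'
Operation: count digit characters (0-9)
Scan: 't', 'j', '6'(digit), 'o', '0'(digit), 'a', '6'(digit), 'F', '5'(digit), '9'(digit)
Digits found: 5
Result: 5


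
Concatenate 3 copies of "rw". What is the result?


Input string: 'rw'
Operation: repeat 3 times
Concatenation: 'rw' + 'rw' + 'rw'
Result: rwrwrw


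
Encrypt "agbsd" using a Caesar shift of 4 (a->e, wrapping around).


Input: 'agbsd', shift = 4
Operation: for each letter, (position + 4) mod 26
Mapping: 'a'(0+4=4)->'e', 'g'(6+4=10)->'k', 'b'(1+4=5)->'f', 's'(18+4=22)->'w', 'd'(3+4=7)->'h'
Result: ekfwh


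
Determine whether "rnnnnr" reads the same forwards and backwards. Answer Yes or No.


Input string: 'rnnnnr'
Reversed: 'rnnnnr'
Compare pairs: s[0]='r' vs s[5]='r' (match), s[1]='n' vs s[4]='n' (match), s[2]='n' vs s[3]='n' (match)
Palindrome: Yes


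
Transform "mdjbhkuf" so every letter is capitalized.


Input string: 'mdjbhkuf'
Operation: convert each letter to uppercase
Mapping: 'm'->'M', 'd'->'D', 'j'->'J', 'b'->'B', 'h'->'H', 'k'->'K', 'u'->'U', 'f'->'F'
Result: MDJBHKUF


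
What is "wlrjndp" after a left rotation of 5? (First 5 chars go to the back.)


Input: 'wlrjndp', shift = 5
Operation: split at index 5 and swap parts
Front part s[0:5] = 'wlrjn'
Back part s[5:] = 'dp'
Rotated = back + front = 'dp' + 'wlrjn'
Result: dpwlrjn


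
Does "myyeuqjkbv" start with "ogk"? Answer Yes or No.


Input string: 'myyeuqjkbv'
Prefix to check: 'ogk'
First 3 characters of input: 'myy'
Match: False
Result: No


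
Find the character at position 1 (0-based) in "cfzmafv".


Input string: 'cfzmafv'
Operation: get character at index 1
Index mapping: s[0]='c', s[1]='f'
Result: 'f'


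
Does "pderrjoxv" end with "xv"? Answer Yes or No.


Input string: 'pderrjoxv'
Suffix to check: 'xv'
Last 2 characters of input: 'xv'
Match: True
Result: Yes


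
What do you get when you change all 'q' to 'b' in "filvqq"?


Input string: 'filvqq'
Operation: replace 'q' with 'b'
Positions of 'q': 4, 5
After replacement: filvbb


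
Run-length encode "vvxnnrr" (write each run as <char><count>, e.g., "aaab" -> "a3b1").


Input: 'vvxnnrr'
Operation: identify consecutive runs
Runs: 'vv' -> v2, 'x' -> x1, 'nn' -> n2, 'rr' -> r2
Encoded: v2x1n2r2


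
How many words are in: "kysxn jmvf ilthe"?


Input string: 'kysxn jmvf ilthe'
Operation: split by spaces
Words found: 'kysxn', 'jmvf', 'ilthe'
Word count: 3


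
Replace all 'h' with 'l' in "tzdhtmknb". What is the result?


Input string: 'tzdhtmknb'
Operation: replace 'h' with 'l'
Positions of 'h': 3
After replacement: tzdltmknb


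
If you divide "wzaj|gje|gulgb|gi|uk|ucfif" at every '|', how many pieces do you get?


Input string: 'wzaj|gje|gulgb|gi|uk|ucfif'
Delimiter: '|'
Split result: 'wzaj', 'gje', 'gulgb', 'gi', 'uk', 'ucfif'
Number of parts: 6


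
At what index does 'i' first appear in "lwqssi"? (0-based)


Input string: 'lwqssi'
Target: 'i'
Scanning left to right: s[0]='l', s[1]='w', s[2]='q', s[3]='s', s[4]='s', s[5]='i'
First match at index: 5


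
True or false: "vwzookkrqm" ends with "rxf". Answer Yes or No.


Input string: 'vwzookkrqm'
Suffix to check: 'rxf'
Last 3 characters of input: 'rqm'
Match: False
Result: No


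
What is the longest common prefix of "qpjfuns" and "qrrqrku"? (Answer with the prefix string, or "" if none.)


String 1: 'qpjfuns'
String 2: 'qrrqrku'
Compare position by position:
pos 0: 'q' vs 'q' match
pos 1: 'p' vs 'r' differ -> stop
Longest common prefix: "q" (length 1)


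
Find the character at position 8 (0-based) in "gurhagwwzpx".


Input string: 'gurhagwwzpx'
Operation: get character at index 8
Index mapping: s[0]='g', s[1]='u', s[2]='r', s[3]='h', s[4]='a', s[5]='g', s[6]='w', s[7]='w', s[8]='z'
Result: 'z'


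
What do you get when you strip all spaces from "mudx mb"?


Input string: 'mudx mb'
Operation: remove all spaces
Words: 'mudx', 'mb'
Join without spaces: mudxmb


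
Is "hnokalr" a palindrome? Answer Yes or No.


Input string: 'hnokalr'
Reversed: 'rlakonh'
Compare pairs: s[0]='h' vs s[6]='r' (mismatch), s[1]='n' vs s[5]='l' (mismatch), s[2]='o' vs s[4]='a' (mismatch)
Palindrome: No


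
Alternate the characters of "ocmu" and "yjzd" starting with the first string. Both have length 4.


String 1: 'ocmu'
String 2: 'yjzd'
Operation: alternate characters
Pairs: 'o'+'y', 'c'+'j', 'm'+'z', 'u'+'d'
Result: oycjmzud


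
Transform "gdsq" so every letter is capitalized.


Input string: 'gdsq'
Operation: convert each letter to uppercase
Mapping: 'g'->'G', 'd'->'D', 's'->'S', 'q'->'Q'
Result: GDSQ


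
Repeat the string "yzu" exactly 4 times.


Input string: 'yzu'
Operation: repeat 4 times
Concatenation: 'yzu' + 'yzu' + 'yzu' + 'yzu'
Result: yzuyzuyzuyzu


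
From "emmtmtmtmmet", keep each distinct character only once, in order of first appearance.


Input: 'emmtmtmtmmet'
Operation: keep first occurrence of each character
Scan: s[0]='e' new -> keep; s[1]='m' new -> keep; s[2]='m' seen -> skip; s[3]='t' new -> keep; s[4]='m' seen -> skip; s[5]='t' seen -> skip; s[6]='m' seen -> skip; s[7]='t' seen -> skip; s[8]='m' seen -> skip; s[9]='m' seen -> skip; s[10]='e' seen -> skip; s[11]='t' seen -> skip
Result: emt


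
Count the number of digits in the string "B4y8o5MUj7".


Input string: 'B4y8o5MUj7'
Operation: count digit characters (0-9)
Scan: 'B', '4'(digit), 'y', '8'(digit), 'o', '5'(digit), 'M', 'U', 'j', '7'(digit)
Digits found: 4
Result: 4


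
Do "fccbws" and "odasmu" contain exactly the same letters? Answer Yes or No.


String 1: 'fccbws' -> sorted: 'bccfsw'
String 2: 'odasmu' -> sorted: 'admosu'
Compare sorted forms: 'bccfsw' != 'admosu'
Anagram: No


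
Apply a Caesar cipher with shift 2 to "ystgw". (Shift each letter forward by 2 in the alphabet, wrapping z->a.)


Input: 'ystgw', shift = 2
Operation: for each letter, (position + 2) mod 26
Mapping: 'y'(24+2=26, 26 mod 26=0)->'a', 's'(18+2=20)->'u', 't'(19+2=21)->'v', 'g'(6+2=8)->'i', 'w'(22+2=24)->'y'
Result: auviy


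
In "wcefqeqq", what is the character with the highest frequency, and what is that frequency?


Input: 'wcefqeqq'
Operation: tally each character
Counts: 'c':1, 'e':2, 'f':1, 'q':3, 'w':1
Maximum: 'q' appears 3 times


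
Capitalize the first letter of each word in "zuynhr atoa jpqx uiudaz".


Input string: 'zuynhr atoa jpqx uiudaz'
Operation: capitalize first letter of each word
Word transformations: 'zuynhr'->'Zuynhr', 'atoa'->'Atoa', 'jpqx'->'Jpqx', 'uiudaz'->'Uiudaz'
Result: Zuynhr Atoa Jpqx Uiudaz


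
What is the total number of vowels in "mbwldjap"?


Input string: 'mbwldjap'
Operation: count vowels (a, e, i, o, u)
Scan: s[0]='m', s[1]='b', s[2]='w', s[3]='l', s[4]='d', s[5]='j', s[6]='a' (vowel), s[7]='p'
Vowels found: 1
Result: 1


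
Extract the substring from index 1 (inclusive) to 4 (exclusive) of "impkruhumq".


Input string: 'impkruhumq'
Operation: slice [1:4]
Extract characters: s[1]='m', s[2]='p', s[3]='k'
Result: mpk


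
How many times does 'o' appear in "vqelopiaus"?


Input string: 'vqelopiaus'
Target character: 'o'
Scan each position: s[4]='o'
Matches found at indices: 4
Total: 1


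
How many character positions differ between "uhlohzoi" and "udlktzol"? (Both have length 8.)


String 1: 'uhlohzoi'
String 2: 'udlktzol'
Compare each position: pos 0: 'u'=='u', pos 1: 'h'!='d', pos 2: 'l'=='l', pos 3: 'o'!='k', pos 4: 'h'!='t', pos 5: 'z'=='z', pos 6: 'o'=='o', pos 7: 'i'!='l'
Differing positions: 4
Hamming distance: 4


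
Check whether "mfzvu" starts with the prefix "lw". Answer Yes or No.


Input string: 'mfzvu'
Prefix to check: 'lw'
First 2 characters of input: 'mf'
Match: False
Result: No


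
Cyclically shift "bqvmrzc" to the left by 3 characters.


Input: 'bqvmrzc', shift = 3
Operation: split at index 3 and swap parts
Front part s[0:3] = 'bqv'
Back part s[3:] = 'mrzc'
Rotated = back + front = 'mrzc' + 'bqv'
Result: mrzcbqv


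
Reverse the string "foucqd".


Input string: 'foucqd'
Operation: reverse character order
Original order: 'f' -> 'o' -> 'u' -> 'c' -> 'q' -> 'd'
Reversed order: 'd' -> 'q' -> 'c' -> 'u' -> 'o' -> 'f'
Result: dqcuof


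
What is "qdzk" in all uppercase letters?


Input string: 'qdzk'
Operation: convert each letter to uppercase
Mapping: 'q'->'Q', 'd'->'D', 'z'->'Z', 'k'->'K'
Result: QDZK


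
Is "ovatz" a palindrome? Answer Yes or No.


Input string: 'ovatz'
Reversed: 'ztavo'
Compare pairs: s[0]='o' vs s[4]='z' (mismatch), s[1]='v' vs s[3]='t' (mismatch)
Palindrome: No


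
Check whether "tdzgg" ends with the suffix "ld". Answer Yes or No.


Input string: 'tdzgg'
Suffix to check: 'ld'
Last 2 characters of input: 'gg'
Match: False
Result: No


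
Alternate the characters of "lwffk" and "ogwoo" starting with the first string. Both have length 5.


String 1: 'lwffk'
String 2: 'ogwoo'
Operation: alternate characters
Pairs: 'l'+'o', 'w'+'g', 'f'+'w', 'f'+'o', 'k'+'o'
Result: lowgfwfoko


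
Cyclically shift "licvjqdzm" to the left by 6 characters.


Input: 'licvjqdzm', shift = 6
Operation: split at index 6 and swap parts
Front part s[0:6] = 'licvjq'
Back part s[6:] = 'dzm'
Rotated = back + front = 'dzm' + 'licvjq'
Result: dzmlicvjq


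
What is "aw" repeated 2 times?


Input string: 'aw'
Operation: repeat 2 times
Concatenation: 'aw' + 'aw'
Result: awaw


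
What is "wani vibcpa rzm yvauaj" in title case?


Input string: 'wani vibcpa rzm yvauaj'
Operation: capitalize first letter of each word
Word transformations: 'wani'->'Wani', 'vibcpa'->'Vibcpa', 'rzm'->'Rzm', 'yvauaj'->'Yvauaj'
Result: Wani Vibcpa Rzm Yvauaj


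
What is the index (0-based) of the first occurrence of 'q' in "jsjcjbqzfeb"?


Input string: 'jsjcjbqzfeb'
Target: 'q'
Scanning left to right: s[0]='j', s[1]='s', s[2]='j', s[3]='c', s[4]='j', s[5]='b', s[6]='q'
First match at index: 6


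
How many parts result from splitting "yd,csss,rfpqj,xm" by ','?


Input string: 'yd,csss,rfpqj,xm'
Delimiter: ','
Split result: 'yd', 'csss', 'rfpqj', 'xm'
Number of parts: 4


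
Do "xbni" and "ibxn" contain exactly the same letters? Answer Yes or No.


String 1: 'xbni' -> sorted: 'binx'
String 2: 'ibxn' -> sorted: 'binx'
Compare sorted forms: 'binx' == 'binx'
Anagram: Yes


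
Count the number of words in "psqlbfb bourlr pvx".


Input string: 'psqlbfb bourlr pvx'
Operation: split by spaces
Words found: 'psqlbfb', 'bourlr', 'pvx'
Word count: 3


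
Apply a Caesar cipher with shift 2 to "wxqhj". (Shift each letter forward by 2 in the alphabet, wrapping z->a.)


Input: 'wxqhj', shift = 2
Operation: for each letter, (position + 2) mod 26
Mapping: 'w'(22+2=24)->'y', 'x'(23+2=25)->'z', 'q'(16+2=18)->'s', 'h'(7+2=9)->'j', 'j'(9+2=11)->'l'
Result: yzsjl


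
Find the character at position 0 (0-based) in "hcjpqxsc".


Input string: 'hcjpqxsc'
Operation: get character at index 0
Index mapping: s[0]='h'
Result: 'h'


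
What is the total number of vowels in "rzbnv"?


Input string: 'rzbnv'
Operation: count vowels (a, e, i, o, u)
Scan: s[0]='r', s[1]='z', s[2]='b', s[3]='n', s[4]='v'
Vowels found: 0
Result: 0


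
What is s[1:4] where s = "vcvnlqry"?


Input string: 'vcvnlqry'
Operation: slice [1:4]
Extract characters: s[1]='c', s[2]='v', s[3]='n'
Result: cvn


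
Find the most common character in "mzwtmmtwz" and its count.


Input: 'mzwtmmtwz'
Operation: tally each character
Counts: 'm':3, 't':2, 'w':2, 'z':2
Maximum: 'm' appears 3 times


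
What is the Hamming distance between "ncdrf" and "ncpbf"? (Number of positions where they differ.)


String 1: 'ncdrf'
String 2: 'ncpbf'
Compare each position: pos 0: 'n'=='n', pos 1: 'c'=='c', pos 2: 'd'!='p', pos 3: 'r'!='b', pos 4: 'f'=='f'
Differing positions: 2
Hamming distance: 2


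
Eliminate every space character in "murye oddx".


Input string: 'murye oddx'
Operation: remove all spaces
Words: 'murye', 'oddx'
Join without spaces: muryeoddx


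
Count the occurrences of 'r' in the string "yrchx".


Input string: 'yrchx'
Target character: 'r'
Scan each position: s[1]='r'
Matches found at indices: 1
Total: 1


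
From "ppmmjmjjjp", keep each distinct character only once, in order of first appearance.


Input: 'ppmmjmjjjp'
Operation: keep first occurrence of each character
Scan: s[0]='p' new -> keep; s[1]='p' seen -> skip; s[2]='m' new -> keep; s[3]='m' seen -> skip; s[4]='j' new -> keep; s[5]='m' seen -> skip; s[6]='j' seen -> skip; s[7]='j' seen -> skip; s[8]='j' seen -> skip; s[9]='p' seen -> skip
Result: pmj


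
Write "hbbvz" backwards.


Input string: 'hbbvz'
Operation: reverse character order
Original order: 'h' -> 'b' -> 'b' -> 'v' -> 'z'
Reversed order: 'z' -> 'v' -> 'b' -> 'b' -> 'h'
Result: zvbbh


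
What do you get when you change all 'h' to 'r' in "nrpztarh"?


Input string: 'nrpztarh'
Operation: replace 'h' with 'r'
Positions of 'h': 7
After replacement: nrpztarr


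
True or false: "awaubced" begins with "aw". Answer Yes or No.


Input string: 'awaubced'
Prefix to check: 'aw'
First 2 characters of input: 'aw'
Match: True
Result: Yes


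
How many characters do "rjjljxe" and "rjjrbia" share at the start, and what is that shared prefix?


String 1: 'rjjljxe'
String 2: 'rjjrbia'
Compare position by position:
pos 0: 'r' vs 'r' match
pos 1: 'j' vs 'j' match
pos 2: 'j' vs 'j' match
pos 3: 'l' vs 'r' differ -> stop
Longest common prefix: "rjj" (length 3)


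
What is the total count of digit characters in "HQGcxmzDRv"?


Input string: 'HQGcxmzDRv'
Operation: count digit characters (0-9)
Scan: 'H', 'Q', 'G', 'c', 'x', 'm', 'z', 'D', 'R', 'v'
Digits found: 0
Result: 0


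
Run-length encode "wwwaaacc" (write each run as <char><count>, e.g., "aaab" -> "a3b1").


Input: 'wwwaaacc'
Operation: identify consecutive runs
Runs: 'www' -> w3, 'aaa' -> a3, 'cc' -> c2
Encoded: w3a3c2


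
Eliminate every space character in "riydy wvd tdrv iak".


Input string: 'riydy wvd tdrv iak'
Operation: remove all spaces
Words: 'riydy', 'wvd', 'tdrv', 'iak'
Join without spaces: riydywvdtdrviak


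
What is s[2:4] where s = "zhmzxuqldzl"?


Input string: 'zhmzxuqldzl'
Operation: slice [2:4]
Extract characters: s[2]='m', s[3]='z'
Result: mz


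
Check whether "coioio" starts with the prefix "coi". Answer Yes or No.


Input string: 'coioio'
Prefix to check: 'coi'
First 3 characters of input: 'coi'
Match: True
Result: Yes


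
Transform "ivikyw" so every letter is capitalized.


Input string: 'ivikyw'
Operation: convert each letter to uppercase
Mapping: 'i'->'I', 'v'->'V', 'i'->'I', 'k'->'K', 'y'->'Y', 'w'->'W'
Result: IVIKYW


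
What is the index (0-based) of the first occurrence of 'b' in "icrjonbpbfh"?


Input string: 'icrjonbpbfh'
Target: 'b'
Scanning left to right: s[0]='i', s[1]='c', s[2]='r', s[3]='j', s[4]='o', s[5]='n', s[6]='b'
First match at index: 6


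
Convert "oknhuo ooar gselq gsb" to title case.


Input string: 'oknhuo ooar gselq gsb'
Operation: capitalize first letter of each word
Word transformations: 'oknhuo'->'Oknhuo', 'ooar'->'Ooar', 'gselq'->'Gselq', 'gsb'->'Gsb'
Result: Oknhuo Ooar Gselq Gsb


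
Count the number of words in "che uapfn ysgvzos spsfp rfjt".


Input string: 'che uapfn ysgvzos spsfp rfjt'
Operation: split by spaces
Words found: 'che', 'uapfn', 'ysgvzos', 'spsfp', 'rfjt'
Word count: 5


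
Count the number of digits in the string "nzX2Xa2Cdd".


Input string: 'nzX2Xa2Cdd'
Operation: count digit characters (0-9)
Scan: 'n', 'z', 'X', '2'(digit), 'X', 'a', '2'(digit), 'C', 'd', 'd'
Digits found: 2
Result: 2


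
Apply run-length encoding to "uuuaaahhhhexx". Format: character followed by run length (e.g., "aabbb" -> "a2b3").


Input: 'uuuaaahhhhexx'
Operation: identify consecutive runs
Runs: 'uuu' -> u3, 'aaa' -> a3, 'hhhh' -> h4, 'e' -> e1, 'xx' -> x2
Encoded: u3a3h4e1x2


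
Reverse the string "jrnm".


Input string: 'jrnm'
Operation: reverse character order
Original order: 'j' -> 'r' -> 'n' -> 'm'
Reversed order: 'm' -> 'n' -> 'r' -> 'j'
Result: mnrj


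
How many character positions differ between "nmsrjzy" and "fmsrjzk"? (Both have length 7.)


String 1: 'nmsrjzy'
String 2: 'fmsrjzk'
Compare each position: pos 0: 'n'!='f', pos 1: 'm'=='m', pos 2: 's'=='s', pos 3: 'r'=='r', pos 4: 'j'=='j', pos 5: 'z'=='z', pos 6: 'y'!='k'
Differing positions: 2
Hamming distance: 2


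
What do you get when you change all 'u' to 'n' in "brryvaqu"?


Input string: 'brryvaqu'
Operation: replace 'u' with 'n'
Positions of 'u': 7
After replacement: brryvaqn


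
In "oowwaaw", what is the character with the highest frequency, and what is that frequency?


Input: 'oowwaaw'
Operation: tally each character
Counts: 'a':2, 'o':2, 'w':3
Maximum: 'w' appears 3 times


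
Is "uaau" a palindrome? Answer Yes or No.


Input string: 'uaau'
Reversed: 'uaau'
Compare pairs: s[0]='u' vs s[3]='u' (match), s[1]='a' vs s[2]='a' (match)
Palindrome: Yes


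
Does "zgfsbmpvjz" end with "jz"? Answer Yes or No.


Input string: 'zgfsbmpvjz'
Suffix to check: 'jz'
Last 2 characters of input: 'jz'
Match: True
Result: Yes


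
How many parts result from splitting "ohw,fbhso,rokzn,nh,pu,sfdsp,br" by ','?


Input string: 'ohw,fbhso,rokzn,nh,pu,sfdsp,br'
Delimiter: ','
Split result: 'ohw', 'fbhso', 'rokzn', 'nh', 'pu', 'sfdsp', 'br'
Number of parts: 7


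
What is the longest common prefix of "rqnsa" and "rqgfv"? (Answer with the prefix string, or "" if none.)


String 1: 'rqnsa'
String 2: 'rqgfv'
Compare position by position:
pos 0: 'r' vs 'r' match
pos 1: 'q' vs 'q' match
pos 2: 'n' vs 'g' differ -> stop
Longest common prefix: "rq" (length 2)
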